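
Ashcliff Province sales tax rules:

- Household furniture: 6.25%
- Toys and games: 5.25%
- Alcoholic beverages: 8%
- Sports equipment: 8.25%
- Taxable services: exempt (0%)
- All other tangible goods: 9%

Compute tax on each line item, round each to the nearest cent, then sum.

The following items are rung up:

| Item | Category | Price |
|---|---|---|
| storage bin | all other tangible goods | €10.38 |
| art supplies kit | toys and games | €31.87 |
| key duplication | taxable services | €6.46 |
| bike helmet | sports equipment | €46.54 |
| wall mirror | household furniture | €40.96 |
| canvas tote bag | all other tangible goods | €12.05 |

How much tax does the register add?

€10.08

Storage bin €10.38: all other tangible goods → 9% → €0.93
Art supplies kit €31.87: toys and games → 5.25% → €1.67
Key duplication €6.46: taxable services → 0% → €0.00
Bike helmet €46.54: sports equipment → 8.25% → €3.84
Wall mirror €40.96: household furniture → 6.25% → €2.56
Canvas tote bag €12.05: all other tangible goods → 9% → €1.08
Total tax = €0.93 + €1.67 + €3.84 + €2.56 + €1.08 = €10.08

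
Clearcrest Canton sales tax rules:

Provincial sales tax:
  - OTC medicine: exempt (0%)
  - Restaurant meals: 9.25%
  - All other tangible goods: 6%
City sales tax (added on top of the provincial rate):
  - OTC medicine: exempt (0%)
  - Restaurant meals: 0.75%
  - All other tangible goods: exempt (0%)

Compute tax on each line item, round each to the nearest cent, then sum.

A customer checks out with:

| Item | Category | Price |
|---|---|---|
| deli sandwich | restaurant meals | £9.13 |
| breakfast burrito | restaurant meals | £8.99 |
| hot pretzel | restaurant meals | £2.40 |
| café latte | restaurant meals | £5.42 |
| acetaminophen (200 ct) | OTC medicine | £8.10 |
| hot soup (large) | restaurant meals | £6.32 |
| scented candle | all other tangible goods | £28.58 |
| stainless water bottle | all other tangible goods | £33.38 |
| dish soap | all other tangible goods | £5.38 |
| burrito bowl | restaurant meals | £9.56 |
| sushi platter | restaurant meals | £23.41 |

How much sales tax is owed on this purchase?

Deli sandwich £9.13: restaurant meals → 9.25% + 0.75% city = 10% → £0.91
Breakfast burrito £8.99: restaurant meals → 9.25% + 0.75% city = 10% → £0.90
Hot pretzel £2.40: restaurant meals → 9.25% + 0.75% city = 10% → £0.24
Café latte £5.42: restaurant meals → 9.25% + 0.75% city = 10% → £0.54
Acetaminophen (200 ct) £8.10: OTC medicine → 0% + 0% city = 0% → £0.00
Hot soup (large) £6.32: restaurant meals → 9.25% + 0.75% city = 10% → £0.63
Scented candle £28.58: all other tangible goods → 6% + 0% city = 6% → £1.71
Stainless water bottle £33.38: all other tangible goods → 6% + 0% city = 6% → £2.00
Dish soap £5.38: all other tangible goods → 6% + 0% city = 6% → £0.32
Burrito bowl £9.56: restaurant meals → 9.25% + 0.75% city = 10% → £0.96
Sushi platter £23.41: restaurant meals → 9.25% + 0.75% city = 10% → £2.34
Total tax = £0.91 + £0.90 + £0.24 + £0.54 + £0.63 + £1.71 + £2.00 + £0.32 + £0.96 + £2.34 = £10.55

£10.55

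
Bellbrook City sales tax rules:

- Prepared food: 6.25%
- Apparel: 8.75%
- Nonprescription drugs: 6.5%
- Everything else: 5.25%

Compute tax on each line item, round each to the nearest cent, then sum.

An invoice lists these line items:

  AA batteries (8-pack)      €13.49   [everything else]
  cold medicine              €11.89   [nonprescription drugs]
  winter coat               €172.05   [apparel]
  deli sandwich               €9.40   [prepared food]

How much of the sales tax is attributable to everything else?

€0.71

AA batteries (8-pack) €13.49: everything else → 5.25% → €0.71
Tax on everything else = €0.71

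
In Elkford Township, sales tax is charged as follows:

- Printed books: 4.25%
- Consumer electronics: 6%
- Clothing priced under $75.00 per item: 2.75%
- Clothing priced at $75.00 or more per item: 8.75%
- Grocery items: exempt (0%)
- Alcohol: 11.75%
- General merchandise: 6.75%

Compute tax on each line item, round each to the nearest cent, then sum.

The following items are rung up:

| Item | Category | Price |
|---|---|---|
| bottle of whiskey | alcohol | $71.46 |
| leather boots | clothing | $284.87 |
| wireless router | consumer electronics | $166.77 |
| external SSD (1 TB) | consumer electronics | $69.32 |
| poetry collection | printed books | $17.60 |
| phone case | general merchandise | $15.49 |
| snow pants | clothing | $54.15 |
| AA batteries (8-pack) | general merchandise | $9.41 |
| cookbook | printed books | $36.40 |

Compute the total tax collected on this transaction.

Bottle of whiskey $71.46: alcohol → 11.75% → $8.40
Leather boots $284.87: clothing, $75.00 or more → 8.75% → $24.93
Wireless router $166.77: consumer electronics → 6% → $10.01
External SSD (1 TB) $69.32: consumer electronics → 6% → $4.16
Poetry collection $17.60: printed books → 4.25% → $0.75
Phone case $15.49: general merchandise → 6.75% → $1.05
Snow pants $54.15: clothing, under $75.00 → 2.75% → $1.49
AA batteries (8-pack) $9.41: general merchandise → 6.75% → $0.64
Cookbook $36.40: printed books → 4.25% → $1.55
Total tax = $8.40 + $24.93 + $10.01 + $4.16 + $0.75 + $1.05 + $1.49 + $0.64 + $1.55 = $52.98

$52.98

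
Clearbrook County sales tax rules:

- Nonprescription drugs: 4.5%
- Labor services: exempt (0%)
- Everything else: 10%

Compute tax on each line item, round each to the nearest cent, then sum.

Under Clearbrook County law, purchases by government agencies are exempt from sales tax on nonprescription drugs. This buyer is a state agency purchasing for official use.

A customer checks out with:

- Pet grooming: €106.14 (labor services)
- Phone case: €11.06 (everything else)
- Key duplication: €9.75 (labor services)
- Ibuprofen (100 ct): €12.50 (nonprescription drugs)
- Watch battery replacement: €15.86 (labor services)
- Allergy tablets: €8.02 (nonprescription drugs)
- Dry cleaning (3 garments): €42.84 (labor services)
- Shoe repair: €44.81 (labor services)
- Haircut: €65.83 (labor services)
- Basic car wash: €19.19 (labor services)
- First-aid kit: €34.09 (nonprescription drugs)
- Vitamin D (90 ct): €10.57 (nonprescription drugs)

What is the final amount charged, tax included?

€381.77

Pet grooming €106.14: labor services → 0% → €0.00
Phone case €11.06: everything else → 10% → €1.11
Key duplication €9.75: labor services → 0% → €0.00
Ibuprofen (100 ct) €12.50: nonprescription drugs, buyer-exempt → 0% → €0.00
Watch battery replacement €15.86: labor services → 0% → €0.00
Allergy tablets €8.02: nonprescription drugs, buyer-exempt → 0% → €0.00
Dry cleaning (3 garments) €42.84: labor services → 0% → €0.00
Shoe repair €44.81: labor services → 0% → €0.00
Haircut €65.83: labor services → 0% → €0.00
Basic car wash €19.19: labor services → 0% → €0.00
First-aid kit €34.09: nonprescription drugs, buyer-exempt → 0% → €0.00
Vitamin D (90 ct) €10.57: nonprescription drugs, buyer-exempt → 0% → €0.00
Subtotal = €380.66; tax = €1.11; total due = €381.77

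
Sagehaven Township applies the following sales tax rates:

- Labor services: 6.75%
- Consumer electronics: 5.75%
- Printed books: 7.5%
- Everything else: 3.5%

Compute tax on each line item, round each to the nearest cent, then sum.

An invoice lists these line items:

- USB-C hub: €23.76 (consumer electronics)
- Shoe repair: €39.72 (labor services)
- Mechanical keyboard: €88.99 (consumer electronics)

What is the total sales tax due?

€9.17

USB-C hub €23.76: consumer electronics → 5.75% → €1.37
Shoe repair €39.72: labor services → 6.75% → €2.68
Mechanical keyboard €88.99: consumer electronics → 5.75% → €5.12
Total tax = €1.37 + €2.68 + €5.12 = €9.17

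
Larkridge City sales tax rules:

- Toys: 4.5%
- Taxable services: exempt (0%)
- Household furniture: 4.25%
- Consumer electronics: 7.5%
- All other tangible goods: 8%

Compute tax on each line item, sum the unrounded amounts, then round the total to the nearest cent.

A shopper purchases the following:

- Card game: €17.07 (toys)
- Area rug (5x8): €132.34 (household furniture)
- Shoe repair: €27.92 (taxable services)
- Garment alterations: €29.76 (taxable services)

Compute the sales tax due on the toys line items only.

€0.77

Card game €17.07: toys → 4.5% → €0.76815
Tax on toys: unrounded sum = €0.76815 → €0.77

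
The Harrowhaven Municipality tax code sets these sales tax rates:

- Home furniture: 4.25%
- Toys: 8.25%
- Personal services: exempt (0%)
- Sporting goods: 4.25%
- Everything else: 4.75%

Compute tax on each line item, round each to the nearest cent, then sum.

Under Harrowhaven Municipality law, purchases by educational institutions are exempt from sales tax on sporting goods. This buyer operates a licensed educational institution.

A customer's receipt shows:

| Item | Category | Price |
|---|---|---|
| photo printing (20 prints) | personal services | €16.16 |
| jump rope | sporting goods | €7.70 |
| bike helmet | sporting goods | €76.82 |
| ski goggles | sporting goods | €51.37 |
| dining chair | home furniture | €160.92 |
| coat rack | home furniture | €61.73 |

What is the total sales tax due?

€9.46

Photo printing (20 prints) €16.16: personal services → 0% → €0.00
Jump rope €7.70: sporting goods, buyer-exempt → 0% → €0.00
Bike helmet €76.82: sporting goods, buyer-exempt → 0% → €0.00
Ski goggles €51.37: sporting goods, buyer-exempt → 0% → €0.00
Dining chair €160.92: home furniture → 4.25% → €6.84
Coat rack €61.73: home furniture → 4.25% → €2.62
Total tax = €6.84 + €2.62 = €9.46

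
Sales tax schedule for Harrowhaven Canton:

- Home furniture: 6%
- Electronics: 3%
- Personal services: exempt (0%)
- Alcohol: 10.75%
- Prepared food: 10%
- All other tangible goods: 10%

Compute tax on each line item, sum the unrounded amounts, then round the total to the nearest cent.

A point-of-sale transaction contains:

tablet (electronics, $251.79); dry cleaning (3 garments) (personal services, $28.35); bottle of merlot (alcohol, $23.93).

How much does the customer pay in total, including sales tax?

Tablet $251.79: electronics → 3% → $7.5537
Dry cleaning (3 garments) $28.35: personal services → 0% → $0.00
Bottle of merlot $23.93: alcohol → 10.75% → $2.572475
Subtotal = $304.07; unrounded tax = $10.126175 → $10.13; total due = $314.20

$314.20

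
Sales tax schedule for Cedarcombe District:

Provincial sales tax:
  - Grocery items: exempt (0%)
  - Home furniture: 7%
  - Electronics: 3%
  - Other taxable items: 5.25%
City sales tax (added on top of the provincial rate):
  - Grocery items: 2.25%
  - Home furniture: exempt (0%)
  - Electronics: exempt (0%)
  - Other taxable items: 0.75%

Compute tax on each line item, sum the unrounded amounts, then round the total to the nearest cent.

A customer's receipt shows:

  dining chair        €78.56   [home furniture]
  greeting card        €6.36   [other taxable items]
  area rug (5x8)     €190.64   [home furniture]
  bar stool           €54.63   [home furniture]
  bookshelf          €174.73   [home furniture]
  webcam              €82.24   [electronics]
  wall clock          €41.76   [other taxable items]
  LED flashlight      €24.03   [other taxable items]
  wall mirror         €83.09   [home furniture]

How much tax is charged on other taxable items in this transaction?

€4.33

Greeting card €6.36: other taxable items → 5.25% + 0.75% city = 6% → €0.3816
Wall clock €41.76: other taxable items → 5.25% + 0.75% city = 6% → €2.5056
LED flashlight €24.03: other taxable items → 5.25% + 0.75% city = 6% → €1.4418
Tax on other taxable items: unrounded sum = €4.329 → €4.33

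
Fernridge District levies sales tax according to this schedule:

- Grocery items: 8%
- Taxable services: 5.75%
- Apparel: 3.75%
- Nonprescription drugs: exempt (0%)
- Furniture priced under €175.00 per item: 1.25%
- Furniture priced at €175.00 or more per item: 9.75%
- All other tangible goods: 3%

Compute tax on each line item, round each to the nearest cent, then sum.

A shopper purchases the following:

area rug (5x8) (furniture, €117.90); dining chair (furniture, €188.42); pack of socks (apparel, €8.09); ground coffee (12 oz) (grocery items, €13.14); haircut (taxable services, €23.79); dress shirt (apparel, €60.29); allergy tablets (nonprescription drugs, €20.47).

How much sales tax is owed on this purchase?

Area rug (5x8) €117.90: furniture, under €175.00 → 1.25% → €1.47
Dining chair €188.42: furniture, €175.00 or more → 9.75% → €18.37
Pack of socks €8.09: apparel → 3.75% → €0.30
Ground coffee (12 oz) €13.14: grocery items → 8% → €1.05
Haircut €23.79: taxable services → 5.75% → €1.37
Dress shirt €60.29: apparel → 3.75% → €2.26
Allergy tablets €20.47: nonprescription drugs → 0% → €0.00
Total tax = €1.47 + €18.37 + €0.30 + €1.05 + €1.37 + €2.26 = €24.82

€24.82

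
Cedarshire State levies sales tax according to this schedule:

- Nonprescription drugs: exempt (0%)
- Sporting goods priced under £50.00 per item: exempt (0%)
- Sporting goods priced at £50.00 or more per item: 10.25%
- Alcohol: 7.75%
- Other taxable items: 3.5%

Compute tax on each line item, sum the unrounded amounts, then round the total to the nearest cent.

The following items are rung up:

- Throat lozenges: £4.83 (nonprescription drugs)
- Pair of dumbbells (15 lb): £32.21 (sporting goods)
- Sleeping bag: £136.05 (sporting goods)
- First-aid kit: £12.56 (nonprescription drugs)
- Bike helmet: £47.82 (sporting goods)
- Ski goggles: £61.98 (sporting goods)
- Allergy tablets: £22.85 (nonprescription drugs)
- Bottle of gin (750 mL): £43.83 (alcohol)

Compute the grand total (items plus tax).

£385.82

Throat lozenges £4.83: nonprescription drugs → 0% → £0.00
Pair of dumbbells (15 lb) £32.21: sporting goods, under £50.00 → 0% → £0.00
Sleeping bag £136.05: sporting goods, £50.00 or more → 10.25% → £13.945125
First-aid kit £12.56: nonprescription drugs → 0% → £0.00
Bike helmet £47.82: sporting goods, under £50.00 → 0% → £0.00
Ski goggles £61.98: sporting goods, £50.00 or more → 10.25% → £6.35295
Allergy tablets £22.85: nonprescription drugs → 0% → £0.00
Bottle of gin (750 mL) £43.83: alcohol → 7.75% → £3.396825
Subtotal = £362.13; unrounded tax = £23.6949 → £23.69; total due = £385.82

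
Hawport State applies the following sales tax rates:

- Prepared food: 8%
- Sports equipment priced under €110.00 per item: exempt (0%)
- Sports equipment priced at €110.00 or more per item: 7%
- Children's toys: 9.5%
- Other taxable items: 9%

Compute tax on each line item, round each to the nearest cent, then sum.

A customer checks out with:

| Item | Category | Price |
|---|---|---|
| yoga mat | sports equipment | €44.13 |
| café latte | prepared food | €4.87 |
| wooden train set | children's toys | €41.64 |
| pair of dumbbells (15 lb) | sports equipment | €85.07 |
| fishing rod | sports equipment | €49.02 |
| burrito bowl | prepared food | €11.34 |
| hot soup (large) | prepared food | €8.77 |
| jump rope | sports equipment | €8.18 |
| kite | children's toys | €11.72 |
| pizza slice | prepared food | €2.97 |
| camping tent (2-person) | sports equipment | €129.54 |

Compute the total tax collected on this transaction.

Yoga mat €44.13: sports equipment, under €110.00 → 0% → €0.00
Café latte €4.87: prepared food → 8% → €0.39
Wooden train set €41.64: children's toys → 9.5% → €3.96
Pair of dumbbells (15 lb) €85.07: sports equipment, under €110.00 → 0% → €0.00
Fishing rod €49.02: sports equipment, under €110.00 → 0% → €0.00
Burrito bowl €11.34: prepared food → 8% → €0.91
Hot soup (large) €8.77: prepared food → 8% → €0.70
Jump rope €8.18: sports equipment, under €110.00 → 0% → €0.00
Kite €11.72: children's toys → 9.5% → €1.11
Pizza slice €2.97: prepared food → 8% → €0.24
Camping tent (2-person) €129.54: sports equipment, €110.00 or more → 7% → €9.07
Total tax = €0.39 + €3.96 + €0.91 + €0.70 + €1.11 + €0.24 + €9.07 = €16.38

€16.38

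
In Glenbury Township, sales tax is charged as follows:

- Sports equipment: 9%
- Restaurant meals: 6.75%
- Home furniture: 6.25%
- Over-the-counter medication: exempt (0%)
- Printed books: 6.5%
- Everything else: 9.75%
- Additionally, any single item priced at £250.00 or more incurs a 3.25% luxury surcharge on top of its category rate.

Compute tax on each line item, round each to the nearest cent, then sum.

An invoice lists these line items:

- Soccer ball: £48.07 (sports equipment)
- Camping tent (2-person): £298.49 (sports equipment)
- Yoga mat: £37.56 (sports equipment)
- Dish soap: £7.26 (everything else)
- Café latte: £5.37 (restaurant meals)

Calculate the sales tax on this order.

£45.35

Soccer ball £48.07: sports equipment → 9% → £4.33
Camping tent (2-person) £298.49: sports equipment → 9% + 3.25% surcharge = 12.25% → £36.57
Yoga mat £37.56: sports equipment → 9% → £3.38
Dish soap £7.26: everything else → 9.75% → £0.71
Café latte £5.37: restaurant meals → 6.75% → £0.36
Total tax = £4.33 + £36.57 + £3.38 + £0.71 + £0.36 = £45.35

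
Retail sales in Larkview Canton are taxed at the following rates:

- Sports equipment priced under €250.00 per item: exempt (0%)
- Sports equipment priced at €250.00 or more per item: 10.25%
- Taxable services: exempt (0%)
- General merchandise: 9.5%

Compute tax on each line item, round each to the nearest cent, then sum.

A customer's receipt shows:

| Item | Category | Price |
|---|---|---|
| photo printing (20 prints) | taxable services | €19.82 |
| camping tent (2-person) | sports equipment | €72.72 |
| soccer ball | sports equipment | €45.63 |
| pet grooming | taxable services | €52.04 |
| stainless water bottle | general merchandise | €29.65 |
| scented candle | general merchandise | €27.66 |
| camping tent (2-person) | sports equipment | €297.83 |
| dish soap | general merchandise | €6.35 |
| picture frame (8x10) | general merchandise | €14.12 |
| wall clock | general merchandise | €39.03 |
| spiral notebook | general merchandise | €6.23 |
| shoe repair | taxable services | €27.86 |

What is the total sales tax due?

Photo printing (20 prints) €19.82: taxable services → 0% → €0.00
Camping tent (2-person) €72.72: sports equipment, under €250.00 → 0% → €0.00
Soccer ball €45.63: sports equipment, under €250.00 → 0% → €0.00
Pet grooming €52.04: taxable services → 0% → €0.00
Stainless water bottle €29.65: general merchandise → 9.5% → €2.82
Scented candle €27.66: general merchandise → 9.5% → €2.63
Camping tent (2-person) €297.83: sports equipment, €250.00 or more → 10.25% → €30.53
Dish soap €6.35: general merchandise → 9.5% → €0.60
Picture frame (8x10) €14.12: general merchandise → 9.5% → €1.34
Wall clock €39.03: general merchandise → 9.5% → €3.71
Spiral notebook €6.23: general merchandise → 9.5% → €0.59
Shoe repair €27.86: taxable services → 0% → €0.00
Total tax = €2.82 + €2.63 + €30.53 + €0.60 + €1.34 + €3.71 + €0.59 = €42.22

€42.22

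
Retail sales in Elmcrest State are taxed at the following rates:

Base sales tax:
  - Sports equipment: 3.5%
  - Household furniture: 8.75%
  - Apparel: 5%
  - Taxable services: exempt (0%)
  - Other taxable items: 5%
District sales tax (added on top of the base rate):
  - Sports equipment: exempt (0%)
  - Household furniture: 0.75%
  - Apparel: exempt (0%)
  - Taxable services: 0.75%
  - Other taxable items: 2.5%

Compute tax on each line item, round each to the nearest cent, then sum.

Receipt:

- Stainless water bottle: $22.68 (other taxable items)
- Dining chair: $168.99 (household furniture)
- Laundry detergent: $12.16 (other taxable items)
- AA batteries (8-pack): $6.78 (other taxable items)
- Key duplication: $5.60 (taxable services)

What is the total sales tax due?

$19.21

Stainless water bottle $22.68: other taxable items → 5% + 2.5% district = 7.5% → $1.70
Dining chair $168.99: household furniture → 8.75% + 0.75% district = 9.5% → $16.05
Laundry detergent $12.16: other taxable items → 5% + 2.5% district = 7.5% → $0.91
AA batteries (8-pack) $6.78: other taxable items → 5% + 2.5% district = 7.5% → $0.51
Key duplication $5.60: taxable services → 0% + 0.75% district = 0.75% → $0.04
Total tax = $1.70 + $16.05 + $0.91 + $0.51 + $0.04 = $19.21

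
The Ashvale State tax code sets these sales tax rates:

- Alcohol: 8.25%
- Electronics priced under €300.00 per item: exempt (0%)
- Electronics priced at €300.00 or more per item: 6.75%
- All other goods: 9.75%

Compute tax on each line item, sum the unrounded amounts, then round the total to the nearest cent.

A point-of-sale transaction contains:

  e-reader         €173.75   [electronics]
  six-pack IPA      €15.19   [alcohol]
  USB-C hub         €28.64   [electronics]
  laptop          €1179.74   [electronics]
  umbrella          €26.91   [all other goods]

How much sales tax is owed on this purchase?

E-reader €173.75: electronics, under €300.00 → 0% → €0.00
Six-pack IPA €15.19: alcohol → 8.25% → €1.253175
USB-C hub €28.64: electronics, under €300.00 → 0% → €0.00
Laptop €1179.74: electronics, €300.00 or more → 6.75% → €79.63245
Umbrella €26.91: all other goods → 9.75% → €2.623725
Unrounded tax sum = €83.50935 → €83.51

€83.51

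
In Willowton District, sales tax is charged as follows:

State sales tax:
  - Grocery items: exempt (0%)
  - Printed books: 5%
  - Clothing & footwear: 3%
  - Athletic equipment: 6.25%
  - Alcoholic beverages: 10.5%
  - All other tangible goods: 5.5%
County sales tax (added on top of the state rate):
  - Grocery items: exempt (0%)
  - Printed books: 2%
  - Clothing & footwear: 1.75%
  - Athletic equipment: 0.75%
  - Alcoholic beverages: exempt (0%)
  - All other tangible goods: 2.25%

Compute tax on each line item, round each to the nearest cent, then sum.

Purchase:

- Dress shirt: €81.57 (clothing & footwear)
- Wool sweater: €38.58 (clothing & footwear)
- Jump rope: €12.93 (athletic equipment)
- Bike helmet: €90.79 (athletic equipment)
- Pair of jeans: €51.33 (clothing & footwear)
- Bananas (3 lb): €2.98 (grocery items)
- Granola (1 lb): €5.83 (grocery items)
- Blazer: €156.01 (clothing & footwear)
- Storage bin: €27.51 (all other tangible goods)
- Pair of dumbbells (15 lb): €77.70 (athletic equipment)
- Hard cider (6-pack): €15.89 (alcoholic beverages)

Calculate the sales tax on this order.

Dress shirt €81.57: clothing & footwear → 3% + 1.75% county = 4.75% → €3.87
Wool sweater €38.58: clothing & footwear → 3% + 1.75% county = 4.75% → €1.83
Jump rope €12.93: athletic equipment → 6.25% + 0.75% county = 7% → €0.91
Bike helmet €90.79: athletic equipment → 6.25% + 0.75% county = 7% → €6.36
Pair of jeans €51.33: clothing & footwear → 3% + 1.75% county = 4.75% → €2.44
Bananas (3 lb) €2.98: grocery items → 0% + 0% county = 0% → €0.00
Granola (1 lb) €5.83: grocery items → 0% + 0% county = 0% → €0.00
Blazer €156.01: clothing & footwear → 3% + 1.75% county = 4.75% → €7.41
Storage bin €27.51: all other tangible goods → 5.5% + 2.25% county = 7.75% → €2.13
Pair of dumbbells (15 lb) €77.70: athletic equipment → 6.25% + 0.75% county = 7% → €5.44
Hard cider (6-pack) €15.89: alcoholic beverages → 10.5% + 0% county = 10.5% → €1.67
Total tax = €3.87 + €1.83 + €0.91 + €6.36 + €2.44 + €7.41 + €2.13 + €5.44 + €1.67 = €32.06

€32.06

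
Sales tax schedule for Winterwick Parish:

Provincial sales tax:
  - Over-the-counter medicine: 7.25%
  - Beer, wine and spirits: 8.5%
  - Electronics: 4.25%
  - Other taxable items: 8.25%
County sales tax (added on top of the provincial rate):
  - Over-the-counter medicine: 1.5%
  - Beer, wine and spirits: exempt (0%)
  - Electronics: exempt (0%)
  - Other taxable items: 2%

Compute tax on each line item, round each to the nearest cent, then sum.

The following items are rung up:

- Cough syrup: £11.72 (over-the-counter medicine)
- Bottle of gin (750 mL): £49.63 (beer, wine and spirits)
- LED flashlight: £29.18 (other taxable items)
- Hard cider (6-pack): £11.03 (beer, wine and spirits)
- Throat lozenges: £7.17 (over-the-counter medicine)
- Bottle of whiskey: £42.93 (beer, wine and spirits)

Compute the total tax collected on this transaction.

Cough syrup £11.72: over-the-counter medicine → 7.25% + 1.5% county = 8.75% → £1.03
Bottle of gin (750 mL) £49.63: beer, wine and spirits → 8.5% + 0% county = 8.5% → £4.22
LED flashlight £29.18: other taxable items → 8.25% + 2% county = 10.25% → £2.99
Hard cider (6-pack) £11.03: beer, wine and spirits → 8.5% + 0% county = 8.5% → £0.94
Throat lozenges £7.17: over-the-counter medicine → 7.25% + 1.5% county = 8.75% → £0.63
Bottle of whiskey £42.93: beer, wine and spirits → 8.5% + 0% county = 8.5% → £3.65
Total tax = £1.03 + £4.22 + £2.99 + £0.94 + £0.63 + £3.65 = £13.46

£13.46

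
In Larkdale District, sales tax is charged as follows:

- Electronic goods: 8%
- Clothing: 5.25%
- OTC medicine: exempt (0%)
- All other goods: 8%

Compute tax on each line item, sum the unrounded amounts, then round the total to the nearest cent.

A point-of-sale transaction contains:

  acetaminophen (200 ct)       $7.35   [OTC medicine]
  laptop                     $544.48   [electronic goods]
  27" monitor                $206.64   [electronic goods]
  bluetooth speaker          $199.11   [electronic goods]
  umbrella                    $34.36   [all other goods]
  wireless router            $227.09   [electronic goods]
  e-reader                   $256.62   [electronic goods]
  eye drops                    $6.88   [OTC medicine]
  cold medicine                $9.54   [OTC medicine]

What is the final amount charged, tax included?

Acetaminophen (200 ct) $7.35: OTC medicine → 0% → $0.00
Laptop $544.48: electronic goods → 8% → $43.5584
27" monitor $206.64: electronic goods → 8% → $16.5312
Bluetooth speaker $199.11: electronic goods → 8% → $15.9288
Umbrella $34.36: all other goods → 8% → $2.7488
Wireless router $227.09: electronic goods → 8% → $18.1672
E-reader $256.62: electronic goods → 8% → $20.5296
Eye drops $6.88: OTC medicine → 0% → $0.00
Cold medicine $9.54: OTC medicine → 0% → $0.00
Subtotal = $1492.07; unrounded tax = $117.464 → $117.46; total due = $1609.53

$1609.53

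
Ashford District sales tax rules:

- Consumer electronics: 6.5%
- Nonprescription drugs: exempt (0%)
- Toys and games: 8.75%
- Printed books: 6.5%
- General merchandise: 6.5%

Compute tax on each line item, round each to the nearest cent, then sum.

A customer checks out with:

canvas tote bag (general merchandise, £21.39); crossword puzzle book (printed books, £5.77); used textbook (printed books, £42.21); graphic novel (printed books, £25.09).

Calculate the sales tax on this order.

£6.14

Canvas tote bag £21.39: general merchandise → 6.5% → £1.39
Crossword puzzle book £5.77: printed books → 6.5% → £0.38
Used textbook £42.21: printed books → 6.5% → £2.74
Graphic novel £25.09: printed books → 6.5% → £1.63
Total tax = £1.39 + £0.38 + £2.74 + £1.63 = £6.14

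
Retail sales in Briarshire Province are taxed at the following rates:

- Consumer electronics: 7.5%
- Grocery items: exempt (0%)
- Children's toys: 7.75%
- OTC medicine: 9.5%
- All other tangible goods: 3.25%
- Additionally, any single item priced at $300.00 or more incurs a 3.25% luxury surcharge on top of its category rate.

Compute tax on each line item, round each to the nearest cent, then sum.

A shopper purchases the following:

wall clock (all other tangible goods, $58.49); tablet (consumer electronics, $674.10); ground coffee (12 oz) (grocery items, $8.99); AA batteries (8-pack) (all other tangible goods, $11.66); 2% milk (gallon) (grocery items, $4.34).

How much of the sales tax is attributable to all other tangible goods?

$2.28

Wall clock $58.49: all other tangible goods → 3.25% → $1.90
AA batteries (8-pack) $11.66: all other tangible goods → 3.25% → $0.38
Tax on all other tangible goods = $1.90 + $0.38 = $2.28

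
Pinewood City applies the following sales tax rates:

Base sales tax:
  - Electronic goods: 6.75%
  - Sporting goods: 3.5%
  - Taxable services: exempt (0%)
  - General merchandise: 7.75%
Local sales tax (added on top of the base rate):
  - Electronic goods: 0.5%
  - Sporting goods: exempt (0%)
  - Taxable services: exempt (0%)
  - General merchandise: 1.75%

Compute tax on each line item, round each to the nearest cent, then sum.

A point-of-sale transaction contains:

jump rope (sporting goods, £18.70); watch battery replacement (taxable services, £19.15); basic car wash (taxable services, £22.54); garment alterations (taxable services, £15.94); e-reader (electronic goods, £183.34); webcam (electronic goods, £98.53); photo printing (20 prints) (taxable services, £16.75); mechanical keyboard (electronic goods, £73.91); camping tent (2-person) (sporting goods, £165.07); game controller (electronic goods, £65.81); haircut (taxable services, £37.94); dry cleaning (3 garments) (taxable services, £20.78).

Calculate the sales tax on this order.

Jump rope £18.70: sporting goods → 3.5% + 0% local = 3.5% → £0.65
Watch battery replacement £19.15: taxable services → 0% + 0% local = 0% → £0.00
Basic car wash £22.54: taxable services → 0% + 0% local = 0% → £0.00
Garment alterations £15.94: taxable services → 0% + 0% local = 0% → £0.00
E-reader £183.34: electronic goods → 6.75% + 0.5% local = 7.25% → £13.29
Webcam £98.53: electronic goods → 6.75% + 0.5% local = 7.25% → £7.14
Photo printing (20 prints) £16.75: taxable services → 0% + 0% local = 0% → £0.00
Mechanical keyboard £73.91: electronic goods → 6.75% + 0.5% local = 7.25% → £5.36
Camping tent (2-person) £165.07: sporting goods → 3.5% + 0% local = 3.5% → £5.78
Game controller £65.81: electronic goods → 6.75% + 0.5% local = 7.25% → £4.77
Haircut £37.94: taxable services → 0% + 0% local = 0% → £0.00
Dry cleaning (3 garments) £20.78: taxable services → 0% + 0% local = 0% → £0.00
Total tax = £0.65 + £13.29 + £7.14 + £5.36 + £5.78 + £4.77 = £36.99

£36.99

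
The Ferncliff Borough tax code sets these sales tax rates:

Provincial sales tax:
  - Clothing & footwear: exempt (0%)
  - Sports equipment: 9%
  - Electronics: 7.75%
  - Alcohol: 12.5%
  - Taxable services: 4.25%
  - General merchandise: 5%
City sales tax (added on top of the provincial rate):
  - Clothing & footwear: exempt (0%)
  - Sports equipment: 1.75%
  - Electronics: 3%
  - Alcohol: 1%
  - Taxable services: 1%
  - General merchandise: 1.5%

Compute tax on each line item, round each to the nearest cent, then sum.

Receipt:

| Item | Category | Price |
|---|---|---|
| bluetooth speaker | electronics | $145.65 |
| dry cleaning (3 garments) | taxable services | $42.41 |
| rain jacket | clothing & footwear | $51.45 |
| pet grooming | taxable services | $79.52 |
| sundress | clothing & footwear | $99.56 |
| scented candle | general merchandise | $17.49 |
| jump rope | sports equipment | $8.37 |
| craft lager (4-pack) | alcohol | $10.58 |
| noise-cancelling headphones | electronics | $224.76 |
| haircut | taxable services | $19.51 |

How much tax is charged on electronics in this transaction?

$39.82

Bluetooth speaker $145.65: electronics → 7.75% + 3% city = 10.75% → $15.66
Noise-cancelling headphones $224.76: electronics → 7.75% + 3% city = 10.75% → $24.16
Tax on electronics = $15.66 + $24.16 = $39.82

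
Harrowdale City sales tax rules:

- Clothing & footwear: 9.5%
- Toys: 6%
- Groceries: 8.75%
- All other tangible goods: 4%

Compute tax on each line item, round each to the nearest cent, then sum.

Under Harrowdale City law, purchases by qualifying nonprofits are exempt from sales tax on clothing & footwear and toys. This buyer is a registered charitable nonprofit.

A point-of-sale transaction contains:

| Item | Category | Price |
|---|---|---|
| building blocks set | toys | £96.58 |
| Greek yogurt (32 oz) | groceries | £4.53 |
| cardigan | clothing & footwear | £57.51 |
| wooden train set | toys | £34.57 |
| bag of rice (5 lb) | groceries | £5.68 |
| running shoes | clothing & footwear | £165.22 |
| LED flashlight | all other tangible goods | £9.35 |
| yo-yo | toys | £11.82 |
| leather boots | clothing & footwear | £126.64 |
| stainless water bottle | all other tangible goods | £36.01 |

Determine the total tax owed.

Building blocks set £96.58: toys, buyer-exempt → 0% → £0.00
Greek yogurt (32 oz) £4.53: groceries → 8.75% → £0.40
Cardigan £57.51: clothing & footwear, buyer-exempt → 0% → £0.00
Wooden train set £34.57: toys, buyer-exempt → 0% → £0.00
Bag of rice (5 lb) £5.68: groceries → 8.75% → £0.50
Running shoes £165.22: clothing & footwear, buyer-exempt → 0% → £0.00
LED flashlight £9.35: all other tangible goods → 4% → £0.37
Yo-yo £11.82: toys, buyer-exempt → 0% → £0.00
Leather boots £126.64: clothing & footwear, buyer-exempt → 0% → £0.00
Stainless water bottle £36.01: all other tangible goods → 4% → £1.44
Total tax = £0.40 + £0.50 + £0.37 + £1.44 = £2.71

£2.71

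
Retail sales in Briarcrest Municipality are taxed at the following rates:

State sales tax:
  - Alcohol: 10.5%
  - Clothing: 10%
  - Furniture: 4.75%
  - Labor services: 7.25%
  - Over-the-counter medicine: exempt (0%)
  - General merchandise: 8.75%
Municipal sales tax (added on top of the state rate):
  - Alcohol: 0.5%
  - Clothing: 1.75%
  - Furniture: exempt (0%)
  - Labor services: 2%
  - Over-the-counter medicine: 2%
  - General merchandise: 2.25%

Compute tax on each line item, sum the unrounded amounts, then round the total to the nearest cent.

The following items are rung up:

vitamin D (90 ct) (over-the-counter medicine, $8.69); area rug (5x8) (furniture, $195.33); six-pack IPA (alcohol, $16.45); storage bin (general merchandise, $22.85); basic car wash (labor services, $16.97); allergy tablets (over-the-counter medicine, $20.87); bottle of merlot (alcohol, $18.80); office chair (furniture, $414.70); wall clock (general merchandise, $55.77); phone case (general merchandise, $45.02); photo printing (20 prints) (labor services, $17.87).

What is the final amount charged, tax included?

Vitamin D (90 ct) $8.69: over-the-counter medicine → 0% + 2% municipal = 2% → $0.1738
Area rug (5x8) $195.33: furniture → 4.75% + 0% municipal = 4.75% → $9.278175
Six-pack IPA $16.45: alcohol → 10.5% + 0.5% municipal = 11% → $1.8095
Storage bin $22.85: general merchandise → 8.75% + 2.25% municipal = 11% → $2.5135
Basic car wash $16.97: labor services → 7.25% + 2% municipal = 9.25% → $1.569725
Allergy tablets $20.87: over-the-counter medicine → 0% + 2% municipal = 2% → $0.4174
Bottle of merlot $18.80: alcohol → 10.5% + 0.5% municipal = 11% → $2.068
Office chair $414.70: furniture → 4.75% + 0% municipal = 4.75% → $19.69825
Wall clock $55.77: general merchandise → 8.75% + 2.25% municipal = 11% → $6.1347
Phone case $45.02: general merchandise → 8.75% + 2.25% municipal = 11% → $4.9522
Photo printing (20 prints) $17.87: labor services → 7.25% + 2% municipal = 9.25% → $1.652975
Subtotal = $833.32; unrounded tax = $50.268225 → $50.27; total due = $883.59

$883.59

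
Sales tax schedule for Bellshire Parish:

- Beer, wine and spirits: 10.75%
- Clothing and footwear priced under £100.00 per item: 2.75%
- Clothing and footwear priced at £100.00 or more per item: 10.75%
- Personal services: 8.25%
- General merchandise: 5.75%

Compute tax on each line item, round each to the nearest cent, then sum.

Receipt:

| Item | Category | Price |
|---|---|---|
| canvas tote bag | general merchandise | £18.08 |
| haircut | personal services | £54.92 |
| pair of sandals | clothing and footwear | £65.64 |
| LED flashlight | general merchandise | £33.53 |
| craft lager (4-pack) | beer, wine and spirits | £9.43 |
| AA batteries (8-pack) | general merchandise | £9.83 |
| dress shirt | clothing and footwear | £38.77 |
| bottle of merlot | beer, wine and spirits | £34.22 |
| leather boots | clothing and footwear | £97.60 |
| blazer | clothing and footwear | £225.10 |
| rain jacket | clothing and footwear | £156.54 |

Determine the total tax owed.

£59.35

Canvas tote bag £18.08: general merchandise → 5.75% → £1.04
Haircut £54.92: personal services → 8.25% → £4.53
Pair of sandals £65.64: clothing and footwear, under £100.00 → 2.75% → £1.81
LED flashlight £33.53: general merchandise → 5.75% → £1.93
Craft lager (4-pack) £9.43: beer, wine and spirits → 10.75% → £1.01
AA batteries (8-pack) £9.83: general merchandise → 5.75% → £0.57
Dress shirt £38.77: clothing and footwear, under £100.00 → 2.75% → £1.07
Bottle of merlot £34.22: beer, wine and spirits → 10.75% → £3.68
Leather boots £97.60: clothing and footwear, under £100.00 → 2.75% → £2.68
Blazer £225.10: clothing and footwear, £100.00 or more → 10.75% → £24.20
Rain jacket £156.54: clothing and footwear, £100.00 or more → 10.75% → £16.83
Total tax = £1.04 + £4.53 + £1.81 + £1.93 + £1.01 + £0.57 + £1.07 + £3.68 + £2.68 + £24.20 + £16.83 = £59.35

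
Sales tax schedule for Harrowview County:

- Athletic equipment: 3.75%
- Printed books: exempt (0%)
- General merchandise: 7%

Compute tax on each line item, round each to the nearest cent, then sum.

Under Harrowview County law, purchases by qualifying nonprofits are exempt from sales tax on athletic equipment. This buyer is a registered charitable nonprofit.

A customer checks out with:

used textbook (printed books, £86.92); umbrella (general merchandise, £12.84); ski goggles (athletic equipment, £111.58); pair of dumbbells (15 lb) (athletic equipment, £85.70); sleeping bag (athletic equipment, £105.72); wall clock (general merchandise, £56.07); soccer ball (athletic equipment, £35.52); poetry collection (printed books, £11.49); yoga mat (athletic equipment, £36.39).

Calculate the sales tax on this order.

£4.82

Used textbook £86.92: printed books → 0% → £0.00
Umbrella £12.84: general merchandise → 7% → £0.90
Ski goggles £111.58: athletic equipment, buyer-exempt → 0% → £0.00
Pair of dumbbells (15 lb) £85.70: athletic equipment, buyer-exempt → 0% → £0.00
Sleeping bag £105.72: athletic equipment, buyer-exempt → 0% → £0.00
Wall clock £56.07: general merchandise → 7% → £3.92
Soccer ball £35.52: athletic equipment, buyer-exempt → 0% → £0.00
Poetry collection £11.49: printed books → 0% → £0.00
Yoga mat £36.39: athletic equipment, buyer-exempt → 0% → £0.00
Total tax = £0.90 + £3.92 = £4.82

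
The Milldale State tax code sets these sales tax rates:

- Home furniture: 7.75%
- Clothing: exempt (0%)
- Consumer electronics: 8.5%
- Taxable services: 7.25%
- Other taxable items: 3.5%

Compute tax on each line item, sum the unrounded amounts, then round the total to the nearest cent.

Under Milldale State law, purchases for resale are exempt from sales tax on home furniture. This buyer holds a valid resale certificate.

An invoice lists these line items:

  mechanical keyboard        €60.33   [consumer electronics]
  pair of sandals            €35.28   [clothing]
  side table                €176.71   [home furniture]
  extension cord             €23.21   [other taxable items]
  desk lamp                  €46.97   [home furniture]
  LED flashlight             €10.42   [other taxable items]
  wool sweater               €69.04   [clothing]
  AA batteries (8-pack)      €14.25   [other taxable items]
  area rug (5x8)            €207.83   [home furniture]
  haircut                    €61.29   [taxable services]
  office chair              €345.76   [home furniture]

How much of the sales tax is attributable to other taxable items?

€1.68

Extension cord €23.21: other taxable items → 3.5% → €0.81235
LED flashlight €10.42: other taxable items → 3.5% → €0.3647
AA batteries (8-pack) €14.25: other taxable items → 3.5% → €0.49875
Tax on other taxable items: unrounded sum = €1.6758 → €1.68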